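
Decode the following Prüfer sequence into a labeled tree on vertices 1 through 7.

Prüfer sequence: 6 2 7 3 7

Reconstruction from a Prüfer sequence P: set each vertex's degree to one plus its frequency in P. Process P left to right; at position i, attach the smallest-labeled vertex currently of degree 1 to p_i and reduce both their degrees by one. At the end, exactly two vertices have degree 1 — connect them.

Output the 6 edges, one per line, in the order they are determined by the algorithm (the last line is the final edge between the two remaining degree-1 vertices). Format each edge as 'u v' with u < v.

Answer: 1 6
2 4
2 7
3 5
3 7
6 7

Derivation:
Initial degrees: {1:1, 2:2, 3:2, 4:1, 5:1, 6:2, 7:3}
Step 1: smallest deg-1 vertex = 1, p_1 = 6. Add edge {1,6}. Now deg[1]=0, deg[6]=1.
Step 2: smallest deg-1 vertex = 4, p_2 = 2. Add edge {2,4}. Now deg[4]=0, deg[2]=1.
Step 3: smallest deg-1 vertex = 2, p_3 = 7. Add edge {2,7}. Now deg[2]=0, deg[7]=2.
Step 4: smallest deg-1 vertex = 5, p_4 = 3. Add edge {3,5}. Now deg[5]=0, deg[3]=1.
Step 5: smallest deg-1 vertex = 3, p_5 = 7. Add edge {3,7}. Now deg[3]=0, deg[7]=1.
Final: two remaining deg-1 vertices are 6, 7. Add edge {6,7}.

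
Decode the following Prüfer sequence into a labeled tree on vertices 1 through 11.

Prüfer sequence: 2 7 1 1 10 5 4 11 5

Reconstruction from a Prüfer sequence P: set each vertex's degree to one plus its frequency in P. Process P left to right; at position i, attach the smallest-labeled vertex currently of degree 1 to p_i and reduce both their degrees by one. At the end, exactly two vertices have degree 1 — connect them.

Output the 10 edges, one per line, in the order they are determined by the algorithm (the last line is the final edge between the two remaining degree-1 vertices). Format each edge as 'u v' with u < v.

Answer: 2 3
2 7
1 6
1 7
1 10
5 8
4 9
4 11
5 10
5 11

Derivation:
Initial degrees: {1:3, 2:2, 3:1, 4:2, 5:3, 6:1, 7:2, 8:1, 9:1, 10:2, 11:2}
Step 1: smallest deg-1 vertex = 3, p_1 = 2. Add edge {2,3}. Now deg[3]=0, deg[2]=1.
Step 2: smallest deg-1 vertex = 2, p_2 = 7. Add edge {2,7}. Now deg[2]=0, deg[7]=1.
Step 3: smallest deg-1 vertex = 6, p_3 = 1. Add edge {1,6}. Now deg[6]=0, deg[1]=2.
Step 4: smallest deg-1 vertex = 7, p_4 = 1. Add edge {1,7}. Now deg[7]=0, deg[1]=1.
Step 5: smallest deg-1 vertex = 1, p_5 = 10. Add edge {1,10}. Now deg[1]=0, deg[10]=1.
Step 6: smallest deg-1 vertex = 8, p_6 = 5. Add edge {5,8}. Now deg[8]=0, deg[5]=2.
Step 7: smallest deg-1 vertex = 9, p_7 = 4. Add edge {4,9}. Now deg[9]=0, deg[4]=1.
Step 8: smallest deg-1 vertex = 4, p_8 = 11. Add edge {4,11}. Now deg[4]=0, deg[11]=1.
Step 9: smallest deg-1 vertex = 10, p_9 = 5. Add edge {5,10}. Now deg[10]=0, deg[5]=1.
Final: two remaining deg-1 vertices are 5, 11. Add edge {5,11}.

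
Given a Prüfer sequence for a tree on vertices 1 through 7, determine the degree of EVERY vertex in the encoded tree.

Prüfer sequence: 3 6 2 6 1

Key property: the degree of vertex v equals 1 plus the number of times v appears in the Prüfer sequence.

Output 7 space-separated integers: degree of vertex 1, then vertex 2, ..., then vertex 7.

p_1 = 3: count[3] becomes 1
p_2 = 6: count[6] becomes 1
p_3 = 2: count[2] becomes 1
p_4 = 6: count[6] becomes 2
p_5 = 1: count[1] becomes 1
Degrees (1 + count): deg[1]=1+1=2, deg[2]=1+1=2, deg[3]=1+1=2, deg[4]=1+0=1, deg[5]=1+0=1, deg[6]=1+2=3, deg[7]=1+0=1

Answer: 2 2 2 1 1 3 1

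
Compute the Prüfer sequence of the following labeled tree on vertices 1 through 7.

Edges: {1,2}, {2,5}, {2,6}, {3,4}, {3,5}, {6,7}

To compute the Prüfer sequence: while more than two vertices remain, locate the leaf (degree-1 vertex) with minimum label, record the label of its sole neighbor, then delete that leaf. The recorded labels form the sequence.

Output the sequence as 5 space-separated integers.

Step 1: leaves = {1,4,7}. Remove smallest leaf 1, emit neighbor 2.
Step 2: leaves = {4,7}. Remove smallest leaf 4, emit neighbor 3.
Step 3: leaves = {3,7}. Remove smallest leaf 3, emit neighbor 5.
Step 4: leaves = {5,7}. Remove smallest leaf 5, emit neighbor 2.
Step 5: leaves = {2,7}. Remove smallest leaf 2, emit neighbor 6.
Done: 2 vertices remain (6, 7). Sequence = [2 3 5 2 6]

Answer: 2 3 5 2 6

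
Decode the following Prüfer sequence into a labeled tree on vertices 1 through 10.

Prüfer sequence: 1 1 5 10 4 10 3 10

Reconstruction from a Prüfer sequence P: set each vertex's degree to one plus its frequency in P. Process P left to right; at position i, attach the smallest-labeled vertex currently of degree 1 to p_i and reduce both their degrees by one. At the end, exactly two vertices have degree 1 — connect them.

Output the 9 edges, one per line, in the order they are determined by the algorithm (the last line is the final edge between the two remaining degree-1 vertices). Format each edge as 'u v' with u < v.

Initial degrees: {1:3, 2:1, 3:2, 4:2, 5:2, 6:1, 7:1, 8:1, 9:1, 10:4}
Step 1: smallest deg-1 vertex = 2, p_1 = 1. Add edge {1,2}. Now deg[2]=0, deg[1]=2.
Step 2: smallest deg-1 vertex = 6, p_2 = 1. Add edge {1,6}. Now deg[6]=0, deg[1]=1.
Step 3: smallest deg-1 vertex = 1, p_3 = 5. Add edge {1,5}. Now deg[1]=0, deg[5]=1.
Step 4: smallest deg-1 vertex = 5, p_4 = 10. Add edge {5,10}. Now deg[5]=0, deg[10]=3.
Step 5: smallest deg-1 vertex = 7, p_5 = 4. Add edge {4,7}. Now deg[7]=0, deg[4]=1.
Step 6: smallest deg-1 vertex = 4, p_6 = 10. Add edge {4,10}. Now deg[4]=0, deg[10]=2.
Step 7: smallest deg-1 vertex = 8, p_7 = 3. Add edge {3,8}. Now deg[8]=0, deg[3]=1.
Step 8: smallest deg-1 vertex = 3, p_8 = 10. Add edge {3,10}. Now deg[3]=0, deg[10]=1.
Final: two remaining deg-1 vertices are 9, 10. Add edge {9,10}.

Answer: 1 2
1 6
1 5
5 10
4 7
4 10
3 8
3 10
9 10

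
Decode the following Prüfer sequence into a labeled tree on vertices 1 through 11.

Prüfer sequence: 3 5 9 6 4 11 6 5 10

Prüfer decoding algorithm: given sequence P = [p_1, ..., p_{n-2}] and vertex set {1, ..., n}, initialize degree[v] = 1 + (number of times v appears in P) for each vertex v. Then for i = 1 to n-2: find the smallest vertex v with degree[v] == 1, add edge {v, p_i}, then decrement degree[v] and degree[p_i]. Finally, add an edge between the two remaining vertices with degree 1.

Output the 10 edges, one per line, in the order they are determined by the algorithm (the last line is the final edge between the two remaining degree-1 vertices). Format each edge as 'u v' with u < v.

Answer: 1 3
2 5
3 9
6 7
4 8
4 11
6 9
5 6
5 10
10 11

Derivation:
Initial degrees: {1:1, 2:1, 3:2, 4:2, 5:3, 6:3, 7:1, 8:1, 9:2, 10:2, 11:2}
Step 1: smallest deg-1 vertex = 1, p_1 = 3. Add edge {1,3}. Now deg[1]=0, deg[3]=1.
Step 2: smallest deg-1 vertex = 2, p_2 = 5. Add edge {2,5}. Now deg[2]=0, deg[5]=2.
Step 3: smallest deg-1 vertex = 3, p_3 = 9. Add edge {3,9}. Now deg[3]=0, deg[9]=1.
Step 4: smallest deg-1 vertex = 7, p_4 = 6. Add edge {6,7}. Now deg[7]=0, deg[6]=2.
Step 5: smallest deg-1 vertex = 8, p_5 = 4. Add edge {4,8}. Now deg[8]=0, deg[4]=1.
Step 6: smallest deg-1 vertex = 4, p_6 = 11. Add edge {4,11}. Now deg[4]=0, deg[11]=1.
Step 7: smallest deg-1 vertex = 9, p_7 = 6. Add edge {6,9}. Now deg[9]=0, deg[6]=1.
Step 8: smallest deg-1 vertex = 6, p_8 = 5. Add edge {5,6}. Now deg[6]=0, deg[5]=1.
Step 9: smallest deg-1 vertex = 5, p_9 = 10. Add edge {5,10}. Now deg[5]=0, deg[10]=1.
Final: two remaining deg-1 vertices are 10, 11. Add edge {10,11}.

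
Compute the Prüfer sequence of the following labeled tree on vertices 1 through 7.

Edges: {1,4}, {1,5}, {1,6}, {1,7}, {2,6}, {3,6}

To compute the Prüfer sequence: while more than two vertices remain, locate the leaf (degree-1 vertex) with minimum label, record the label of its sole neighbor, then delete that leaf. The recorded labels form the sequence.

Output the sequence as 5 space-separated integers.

Answer: 6 6 1 1 1

Derivation:
Step 1: leaves = {2,3,4,5,7}. Remove smallest leaf 2, emit neighbor 6.
Step 2: leaves = {3,4,5,7}. Remove smallest leaf 3, emit neighbor 6.
Step 3: leaves = {4,5,6,7}. Remove smallest leaf 4, emit neighbor 1.
Step 4: leaves = {5,6,7}. Remove smallest leaf 5, emit neighbor 1.
Step 5: leaves = {6,7}. Remove smallest leaf 6, emit neighbor 1.
Done: 2 vertices remain (1, 7). Sequence = [6 6 1 1 1]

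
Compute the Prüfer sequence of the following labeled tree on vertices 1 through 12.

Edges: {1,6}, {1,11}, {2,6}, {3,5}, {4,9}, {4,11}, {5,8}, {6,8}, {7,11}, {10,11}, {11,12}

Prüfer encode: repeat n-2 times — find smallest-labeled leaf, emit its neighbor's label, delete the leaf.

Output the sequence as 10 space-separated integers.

Answer: 6 5 8 11 6 1 11 4 11 11

Derivation:
Step 1: leaves = {2,3,7,9,10,12}. Remove smallest leaf 2, emit neighbor 6.
Step 2: leaves = {3,7,9,10,12}. Remove smallest leaf 3, emit neighbor 5.
Step 3: leaves = {5,7,9,10,12}. Remove smallest leaf 5, emit neighbor 8.
Step 4: leaves = {7,8,9,10,12}. Remove smallest leaf 7, emit neighbor 11.
Step 5: leaves = {8,9,10,12}. Remove smallest leaf 8, emit neighbor 6.
Step 6: leaves = {6,9,10,12}. Remove smallest leaf 6, emit neighbor 1.
Step 7: leaves = {1,9,10,12}. Remove smallest leaf 1, emit neighbor 11.
Step 8: leaves = {9,10,12}. Remove smallest leaf 9, emit neighbor 4.
Step 9: leaves = {4,10,12}. Remove smallest leaf 4, emit neighbor 11.
Step 10: leaves = {10,12}. Remove smallest leaf 10, emit neighbor 11.
Done: 2 vertices remain (11, 12). Sequence = [6 5 8 11 6 1 11 4 11 11]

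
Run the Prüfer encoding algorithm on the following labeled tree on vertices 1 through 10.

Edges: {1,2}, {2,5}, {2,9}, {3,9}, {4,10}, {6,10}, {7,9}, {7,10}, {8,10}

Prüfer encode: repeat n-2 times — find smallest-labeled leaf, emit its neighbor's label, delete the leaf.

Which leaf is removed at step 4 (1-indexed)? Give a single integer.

Answer: 5

Derivation:
Step 1: current leaves = {1,3,4,5,6,8}. Remove leaf 1 (neighbor: 2).
Step 2: current leaves = {3,4,5,6,8}. Remove leaf 3 (neighbor: 9).
Step 3: current leaves = {4,5,6,8}. Remove leaf 4 (neighbor: 10).
Step 4: current leaves = {5,6,8}. Remove leaf 5 (neighbor: 2).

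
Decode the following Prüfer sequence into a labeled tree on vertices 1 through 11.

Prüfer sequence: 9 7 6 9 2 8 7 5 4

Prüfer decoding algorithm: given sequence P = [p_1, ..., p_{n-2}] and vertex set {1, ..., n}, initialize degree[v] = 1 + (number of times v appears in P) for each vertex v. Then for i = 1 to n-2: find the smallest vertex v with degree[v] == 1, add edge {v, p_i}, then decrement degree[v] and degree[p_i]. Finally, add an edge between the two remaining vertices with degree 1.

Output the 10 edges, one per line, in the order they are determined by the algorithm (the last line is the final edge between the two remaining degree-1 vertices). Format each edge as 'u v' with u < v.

Initial degrees: {1:1, 2:2, 3:1, 4:2, 5:2, 6:2, 7:3, 8:2, 9:3, 10:1, 11:1}
Step 1: smallest deg-1 vertex = 1, p_1 = 9. Add edge {1,9}. Now deg[1]=0, deg[9]=2.
Step 2: smallest deg-1 vertex = 3, p_2 = 7. Add edge {3,7}. Now deg[3]=0, deg[7]=2.
Step 3: smallest deg-1 vertex = 10, p_3 = 6. Add edge {6,10}. Now deg[10]=0, deg[6]=1.
Step 4: smallest deg-1 vertex = 6, p_4 = 9. Add edge {6,9}. Now deg[6]=0, deg[9]=1.
Step 5: smallest deg-1 vertex = 9, p_5 = 2. Add edge {2,9}. Now deg[9]=0, deg[2]=1.
Step 6: smallest deg-1 vertex = 2, p_6 = 8. Add edge {2,8}. Now deg[2]=0, deg[8]=1.
Step 7: smallest deg-1 vertex = 8, p_7 = 7. Add edge {7,8}. Now deg[8]=0, deg[7]=1.
Step 8: smallest deg-1 vertex = 7, p_8 = 5. Add edge {5,7}. Now deg[7]=0, deg[5]=1.
Step 9: smallest deg-1 vertex = 5, p_9 = 4. Add edge {4,5}. Now deg[5]=0, deg[4]=1.
Final: two remaining deg-1 vertices are 4, 11. Add edge {4,11}.

Answer: 1 9
3 7
6 10
6 9
2 9
2 8
7 8
5 7
4 5
4 11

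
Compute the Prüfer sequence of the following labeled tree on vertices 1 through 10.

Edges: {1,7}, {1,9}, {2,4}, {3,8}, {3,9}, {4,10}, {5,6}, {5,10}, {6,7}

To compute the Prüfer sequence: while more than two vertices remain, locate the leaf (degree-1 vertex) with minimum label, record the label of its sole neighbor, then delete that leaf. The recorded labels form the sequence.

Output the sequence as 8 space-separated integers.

Step 1: leaves = {2,8}. Remove smallest leaf 2, emit neighbor 4.
Step 2: leaves = {4,8}. Remove smallest leaf 4, emit neighbor 10.
Step 3: leaves = {8,10}. Remove smallest leaf 8, emit neighbor 3.
Step 4: leaves = {3,10}. Remove smallest leaf 3, emit neighbor 9.
Step 5: leaves = {9,10}. Remove smallest leaf 9, emit neighbor 1.
Step 6: leaves = {1,10}. Remove smallest leaf 1, emit neighbor 7.
Step 7: leaves = {7,10}. Remove smallest leaf 7, emit neighbor 6.
Step 8: leaves = {6,10}. Remove smallest leaf 6, emit neighbor 5.
Done: 2 vertices remain (5, 10). Sequence = [4 10 3 9 1 7 6 5]

Answer: 4 10 3 9 1 7 6 5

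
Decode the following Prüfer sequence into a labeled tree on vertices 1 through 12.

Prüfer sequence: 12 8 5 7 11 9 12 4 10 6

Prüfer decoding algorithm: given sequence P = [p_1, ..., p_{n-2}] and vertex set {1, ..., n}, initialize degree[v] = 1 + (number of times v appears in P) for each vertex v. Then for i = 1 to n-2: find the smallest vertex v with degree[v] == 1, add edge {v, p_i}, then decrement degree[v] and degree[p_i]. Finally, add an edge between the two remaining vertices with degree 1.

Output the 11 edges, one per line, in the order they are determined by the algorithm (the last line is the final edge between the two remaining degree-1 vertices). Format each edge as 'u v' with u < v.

Answer: 1 12
2 8
3 5
5 7
7 11
8 9
9 12
4 11
4 10
6 10
6 12

Derivation:
Initial degrees: {1:1, 2:1, 3:1, 4:2, 5:2, 6:2, 7:2, 8:2, 9:2, 10:2, 11:2, 12:3}
Step 1: smallest deg-1 vertex = 1, p_1 = 12. Add edge {1,12}. Now deg[1]=0, deg[12]=2.
Step 2: smallest deg-1 vertex = 2, p_2 = 8. Add edge {2,8}. Now deg[2]=0, deg[8]=1.
Step 3: smallest deg-1 vertex = 3, p_3 = 5. Add edge {3,5}. Now deg[3]=0, deg[5]=1.
Step 4: smallest deg-1 vertex = 5, p_4 = 7. Add edge {5,7}. Now deg[5]=0, deg[7]=1.
Step 5: smallest deg-1 vertex = 7, p_5 = 11. Add edge {7,11}. Now deg[7]=0, deg[11]=1.
Step 6: smallest deg-1 vertex = 8, p_6 = 9. Add edge {8,9}. Now deg[8]=0, deg[9]=1.
Step 7: smallest deg-1 vertex = 9, p_7 = 12. Add edge {9,12}. Now deg[9]=0, deg[12]=1.
Step 8: smallest deg-1 vertex = 11, p_8 = 4. Add edge {4,11}. Now deg[11]=0, deg[4]=1.
Step 9: smallest deg-1 vertex = 4, p_9 = 10. Add edge {4,10}. Now deg[4]=0, deg[10]=1.
Step 10: smallest deg-1 vertex = 10, p_10 = 6. Add edge {6,10}. Now deg[10]=0, deg[6]=1.
Final: two remaining deg-1 vertices are 6, 12. Add edge {6,12}.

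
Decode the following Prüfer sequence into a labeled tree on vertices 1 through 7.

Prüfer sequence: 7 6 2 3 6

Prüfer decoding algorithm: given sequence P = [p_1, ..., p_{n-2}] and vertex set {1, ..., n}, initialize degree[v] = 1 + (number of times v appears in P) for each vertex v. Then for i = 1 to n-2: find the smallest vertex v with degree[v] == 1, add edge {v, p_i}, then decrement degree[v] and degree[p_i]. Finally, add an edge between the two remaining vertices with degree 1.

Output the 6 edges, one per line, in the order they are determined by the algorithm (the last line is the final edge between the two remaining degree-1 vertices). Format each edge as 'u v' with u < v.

Initial degrees: {1:1, 2:2, 3:2, 4:1, 5:1, 6:3, 7:2}
Step 1: smallest deg-1 vertex = 1, p_1 = 7. Add edge {1,7}. Now deg[1]=0, deg[7]=1.
Step 2: smallest deg-1 vertex = 4, p_2 = 6. Add edge {4,6}. Now deg[4]=0, deg[6]=2.
Step 3: smallest deg-1 vertex = 5, p_3 = 2. Add edge {2,5}. Now deg[5]=0, deg[2]=1.
Step 4: smallest deg-1 vertex = 2, p_4 = 3. Add edge {2,3}. Now deg[2]=0, deg[3]=1.
Step 5: smallest deg-1 vertex = 3, p_5 = 6. Add edge {3,6}. Now deg[3]=0, deg[6]=1.
Final: two remaining deg-1 vertices are 6, 7. Add edge {6,7}.

Answer: 1 7
4 6
2 5
2 3
3 6
6 7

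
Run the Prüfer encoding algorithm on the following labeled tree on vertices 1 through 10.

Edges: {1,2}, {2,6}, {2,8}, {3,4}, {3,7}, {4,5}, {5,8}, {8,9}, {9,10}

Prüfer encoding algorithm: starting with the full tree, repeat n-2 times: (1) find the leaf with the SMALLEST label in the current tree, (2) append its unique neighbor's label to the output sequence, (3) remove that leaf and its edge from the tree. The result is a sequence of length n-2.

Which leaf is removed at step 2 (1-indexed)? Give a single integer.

Answer: 6

Derivation:
Step 1: current leaves = {1,6,7,10}. Remove leaf 1 (neighbor: 2).
Step 2: current leaves = {6,7,10}. Remove leaf 6 (neighbor: 2).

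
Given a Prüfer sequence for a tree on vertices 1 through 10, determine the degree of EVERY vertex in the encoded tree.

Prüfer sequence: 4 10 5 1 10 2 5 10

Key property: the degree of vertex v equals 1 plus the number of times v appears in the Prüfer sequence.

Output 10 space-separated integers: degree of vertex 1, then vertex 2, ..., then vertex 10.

p_1 = 4: count[4] becomes 1
p_2 = 10: count[10] becomes 1
p_3 = 5: count[5] becomes 1
p_4 = 1: count[1] becomes 1
p_5 = 10: count[10] becomes 2
p_6 = 2: count[2] becomes 1
p_7 = 5: count[5] becomes 2
p_8 = 10: count[10] becomes 3
Degrees (1 + count): deg[1]=1+1=2, deg[2]=1+1=2, deg[3]=1+0=1, deg[4]=1+1=2, deg[5]=1+2=3, deg[6]=1+0=1, deg[7]=1+0=1, deg[8]=1+0=1, deg[9]=1+0=1, deg[10]=1+3=4

Answer: 2 2 1 2 3 1 1 1 1 4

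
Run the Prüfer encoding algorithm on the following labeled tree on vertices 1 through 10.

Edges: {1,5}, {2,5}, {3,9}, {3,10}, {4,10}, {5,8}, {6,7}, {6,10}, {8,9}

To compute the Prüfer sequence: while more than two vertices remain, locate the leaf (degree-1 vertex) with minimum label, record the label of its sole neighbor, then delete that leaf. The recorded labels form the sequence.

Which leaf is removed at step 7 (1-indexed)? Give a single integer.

Answer: 8

Derivation:
Step 1: current leaves = {1,2,4,7}. Remove leaf 1 (neighbor: 5).
Step 2: current leaves = {2,4,7}. Remove leaf 2 (neighbor: 5).
Step 3: current leaves = {4,5,7}. Remove leaf 4 (neighbor: 10).
Step 4: current leaves = {5,7}. Remove leaf 5 (neighbor: 8).
Step 5: current leaves = {7,8}. Remove leaf 7 (neighbor: 6).
Step 6: current leaves = {6,8}. Remove leaf 6 (neighbor: 10).
Step 7: current leaves = {8,10}. Remove leaf 8 (neighbor: 9).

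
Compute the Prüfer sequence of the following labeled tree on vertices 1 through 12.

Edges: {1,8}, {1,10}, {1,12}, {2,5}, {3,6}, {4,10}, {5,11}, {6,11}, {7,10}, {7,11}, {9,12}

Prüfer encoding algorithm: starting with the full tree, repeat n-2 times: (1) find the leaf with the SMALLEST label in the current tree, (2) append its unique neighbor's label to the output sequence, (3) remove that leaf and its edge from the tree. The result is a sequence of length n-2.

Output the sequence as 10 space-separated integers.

Answer: 5 6 10 11 11 1 12 7 10 1

Derivation:
Step 1: leaves = {2,3,4,8,9}. Remove smallest leaf 2, emit neighbor 5.
Step 2: leaves = {3,4,5,8,9}. Remove smallest leaf 3, emit neighbor 6.
Step 3: leaves = {4,5,6,8,9}. Remove smallest leaf 4, emit neighbor 10.
Step 4: leaves = {5,6,8,9}. Remove smallest leaf 5, emit neighbor 11.
Step 5: leaves = {6,8,9}. Remove smallest leaf 6, emit neighbor 11.
Step 6: leaves = {8,9,11}. Remove smallest leaf 8, emit neighbor 1.
Step 7: leaves = {9,11}. Remove smallest leaf 9, emit neighbor 12.
Step 8: leaves = {11,12}. Remove smallest leaf 11, emit neighbor 7.
Step 9: leaves = {7,12}. Remove smallest leaf 7, emit neighbor 10.
Step 10: leaves = {10,12}. Remove smallest leaf 10, emit neighbor 1.
Done: 2 vertices remain (1, 12). Sequence = [5 6 10 11 11 1 12 7 10 1]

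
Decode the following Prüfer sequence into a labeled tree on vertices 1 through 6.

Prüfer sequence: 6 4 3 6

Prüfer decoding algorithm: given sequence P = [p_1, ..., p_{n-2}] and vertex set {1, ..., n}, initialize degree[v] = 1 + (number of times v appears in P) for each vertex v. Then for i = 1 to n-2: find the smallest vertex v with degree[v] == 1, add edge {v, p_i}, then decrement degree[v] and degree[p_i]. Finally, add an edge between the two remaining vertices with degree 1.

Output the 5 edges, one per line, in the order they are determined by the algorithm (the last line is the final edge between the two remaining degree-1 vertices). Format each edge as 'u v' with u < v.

Initial degrees: {1:1, 2:1, 3:2, 4:2, 5:1, 6:3}
Step 1: smallest deg-1 vertex = 1, p_1 = 6. Add edge {1,6}. Now deg[1]=0, deg[6]=2.
Step 2: smallest deg-1 vertex = 2, p_2 = 4. Add edge {2,4}. Now deg[2]=0, deg[4]=1.
Step 3: smallest deg-1 vertex = 4, p_3 = 3. Add edge {3,4}. Now deg[4]=0, deg[3]=1.
Step 4: smallest deg-1 vertex = 3, p_4 = 6. Add edge {3,6}. Now deg[3]=0, deg[6]=1.
Final: two remaining deg-1 vertices are 5, 6. Add edge {5,6}.

Answer: 1 6
2 4
3 4
3 6
5 6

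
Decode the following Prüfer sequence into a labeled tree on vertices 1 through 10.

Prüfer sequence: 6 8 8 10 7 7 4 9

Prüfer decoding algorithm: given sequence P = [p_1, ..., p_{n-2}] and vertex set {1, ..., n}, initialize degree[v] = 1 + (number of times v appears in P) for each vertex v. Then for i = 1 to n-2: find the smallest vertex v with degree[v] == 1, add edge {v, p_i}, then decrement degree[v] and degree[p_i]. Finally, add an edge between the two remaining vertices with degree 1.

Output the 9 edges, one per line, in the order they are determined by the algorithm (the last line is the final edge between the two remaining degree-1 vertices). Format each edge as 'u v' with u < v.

Initial degrees: {1:1, 2:1, 3:1, 4:2, 5:1, 6:2, 7:3, 8:3, 9:2, 10:2}
Step 1: smallest deg-1 vertex = 1, p_1 = 6. Add edge {1,6}. Now deg[1]=0, deg[6]=1.
Step 2: smallest deg-1 vertex = 2, p_2 = 8. Add edge {2,8}. Now deg[2]=0, deg[8]=2.
Step 3: smallest deg-1 vertex = 3, p_3 = 8. Add edge {3,8}. Now deg[3]=0, deg[8]=1.
Step 4: smallest deg-1 vertex = 5, p_4 = 10. Add edge {5,10}. Now deg[5]=0, deg[10]=1.
Step 5: smallest deg-1 vertex = 6, p_5 = 7. Add edge {6,7}. Now deg[6]=0, deg[7]=2.
Step 6: smallest deg-1 vertex = 8, p_6 = 7. Add edge {7,8}. Now deg[8]=0, deg[7]=1.
Step 7: smallest deg-1 vertex = 7, p_7 = 4. Add edge {4,7}. Now deg[7]=0, deg[4]=1.
Step 8: smallest deg-1 vertex = 4, p_8 = 9. Add edge {4,9}. Now deg[4]=0, deg[9]=1.
Final: two remaining deg-1 vertices are 9, 10. Add edge {9,10}.

Answer: 1 6
2 8
3 8
5 10
6 7
7 8
4 7
4 9
9 10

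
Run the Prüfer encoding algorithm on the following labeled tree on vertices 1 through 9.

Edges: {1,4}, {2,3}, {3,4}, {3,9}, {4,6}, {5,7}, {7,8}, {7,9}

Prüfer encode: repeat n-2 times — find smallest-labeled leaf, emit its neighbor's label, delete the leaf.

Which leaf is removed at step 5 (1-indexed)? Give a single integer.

Step 1: current leaves = {1,2,5,6,8}. Remove leaf 1 (neighbor: 4).
Step 2: current leaves = {2,5,6,8}. Remove leaf 2 (neighbor: 3).
Step 3: current leaves = {5,6,8}. Remove leaf 5 (neighbor: 7).
Step 4: current leaves = {6,8}. Remove leaf 6 (neighbor: 4).
Step 5: current leaves = {4,8}. Remove leaf 4 (neighbor: 3).

Answer: 4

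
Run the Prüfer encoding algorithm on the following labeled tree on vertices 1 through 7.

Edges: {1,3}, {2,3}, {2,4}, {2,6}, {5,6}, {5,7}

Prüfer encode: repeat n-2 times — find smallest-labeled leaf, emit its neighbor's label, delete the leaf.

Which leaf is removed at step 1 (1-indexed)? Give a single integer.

Answer: 1

Derivation:
Step 1: current leaves = {1,4,7}. Remove leaf 1 (neighbor: 3).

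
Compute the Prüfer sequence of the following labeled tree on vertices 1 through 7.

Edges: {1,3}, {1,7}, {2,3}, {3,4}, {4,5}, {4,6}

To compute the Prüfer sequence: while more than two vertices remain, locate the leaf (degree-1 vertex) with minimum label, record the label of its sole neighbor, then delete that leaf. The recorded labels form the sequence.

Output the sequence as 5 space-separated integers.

Step 1: leaves = {2,5,6,7}. Remove smallest leaf 2, emit neighbor 3.
Step 2: leaves = {5,6,7}. Remove smallest leaf 5, emit neighbor 4.
Step 3: leaves = {6,7}. Remove smallest leaf 6, emit neighbor 4.
Step 4: leaves = {4,7}. Remove smallest leaf 4, emit neighbor 3.
Step 5: leaves = {3,7}. Remove smallest leaf 3, emit neighbor 1.
Done: 2 vertices remain (1, 7). Sequence = [3 4 4 3 1]

Answer: 3 4 4 3 1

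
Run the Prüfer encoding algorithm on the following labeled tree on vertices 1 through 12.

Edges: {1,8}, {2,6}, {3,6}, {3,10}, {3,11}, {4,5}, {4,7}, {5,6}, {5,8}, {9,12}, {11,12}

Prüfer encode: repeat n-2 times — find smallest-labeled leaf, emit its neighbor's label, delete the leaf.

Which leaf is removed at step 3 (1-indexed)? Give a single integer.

Step 1: current leaves = {1,2,7,9,10}. Remove leaf 1 (neighbor: 8).
Step 2: current leaves = {2,7,8,9,10}. Remove leaf 2 (neighbor: 6).
Step 3: current leaves = {7,8,9,10}. Remove leaf 7 (neighbor: 4).

Answer: 7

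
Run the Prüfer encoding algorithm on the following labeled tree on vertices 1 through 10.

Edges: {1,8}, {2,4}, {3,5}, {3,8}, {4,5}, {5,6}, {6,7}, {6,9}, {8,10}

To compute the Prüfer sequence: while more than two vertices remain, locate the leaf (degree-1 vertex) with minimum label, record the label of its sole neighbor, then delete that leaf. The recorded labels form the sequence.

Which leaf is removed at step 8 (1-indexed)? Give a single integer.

Answer: 3

Derivation:
Step 1: current leaves = {1,2,7,9,10}. Remove leaf 1 (neighbor: 8).
Step 2: current leaves = {2,7,9,10}. Remove leaf 2 (neighbor: 4).
Step 3: current leaves = {4,7,9,10}. Remove leaf 4 (neighbor: 5).
Step 4: current leaves = {7,9,10}. Remove leaf 7 (neighbor: 6).
Step 5: current leaves = {9,10}. Remove leaf 9 (neighbor: 6).
Step 6: current leaves = {6,10}. Remove leaf 6 (neighbor: 5).
Step 7: current leaves = {5,10}. Remove leaf 5 (neighbor: 3).
Step 8: current leaves = {3,10}. Remove leaf 3 (neighbor: 8).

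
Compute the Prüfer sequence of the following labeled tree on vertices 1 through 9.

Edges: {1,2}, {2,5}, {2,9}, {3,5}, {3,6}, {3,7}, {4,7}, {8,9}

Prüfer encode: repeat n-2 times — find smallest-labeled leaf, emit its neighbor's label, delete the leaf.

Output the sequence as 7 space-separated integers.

Answer: 2 7 3 3 5 2 9

Derivation:
Step 1: leaves = {1,4,6,8}. Remove smallest leaf 1, emit neighbor 2.
Step 2: leaves = {4,6,8}. Remove smallest leaf 4, emit neighbor 7.
Step 3: leaves = {6,7,8}. Remove smallest leaf 6, emit neighbor 3.
Step 4: leaves = {7,8}. Remove smallest leaf 7, emit neighbor 3.
Step 5: leaves = {3,8}. Remove smallest leaf 3, emit neighbor 5.
Step 6: leaves = {5,8}. Remove smallest leaf 5, emit neighbor 2.
Step 7: leaves = {2,8}. Remove smallest leaf 2, emit neighbor 9.
Done: 2 vertices remain (8, 9). Sequence = [2 7 3 3 5 2 9]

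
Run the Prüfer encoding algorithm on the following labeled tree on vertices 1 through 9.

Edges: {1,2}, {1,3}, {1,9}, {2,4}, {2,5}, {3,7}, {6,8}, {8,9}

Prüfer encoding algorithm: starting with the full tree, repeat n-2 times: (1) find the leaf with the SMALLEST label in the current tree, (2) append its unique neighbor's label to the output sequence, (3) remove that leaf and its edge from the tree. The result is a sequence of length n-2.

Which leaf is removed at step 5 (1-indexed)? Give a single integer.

Step 1: current leaves = {4,5,6,7}. Remove leaf 4 (neighbor: 2).
Step 2: current leaves = {5,6,7}. Remove leaf 5 (neighbor: 2).
Step 3: current leaves = {2,6,7}. Remove leaf 2 (neighbor: 1).
Step 4: current leaves = {6,7}. Remove leaf 6 (neighbor: 8).
Step 5: current leaves = {7,8}. Remove leaf 7 (neighbor: 3).

Answer: 7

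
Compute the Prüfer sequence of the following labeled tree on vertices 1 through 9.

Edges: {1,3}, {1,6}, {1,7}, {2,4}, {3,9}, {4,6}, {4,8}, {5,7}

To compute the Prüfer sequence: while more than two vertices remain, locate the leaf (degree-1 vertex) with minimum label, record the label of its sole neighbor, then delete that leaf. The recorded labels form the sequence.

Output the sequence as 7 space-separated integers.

Step 1: leaves = {2,5,8,9}. Remove smallest leaf 2, emit neighbor 4.
Step 2: leaves = {5,8,9}. Remove smallest leaf 5, emit neighbor 7.
Step 3: leaves = {7,8,9}. Remove smallest leaf 7, emit neighbor 1.
Step 4: leaves = {8,9}. Remove smallest leaf 8, emit neighbor 4.
Step 5: leaves = {4,9}. Remove smallest leaf 4, emit neighbor 6.
Step 6: leaves = {6,9}. Remove smallest leaf 6, emit neighbor 1.
Step 7: leaves = {1,9}. Remove smallest leaf 1, emit neighbor 3.
Done: 2 vertices remain (3, 9). Sequence = [4 7 1 4 6 1 3]

Answer: 4 7 1 4 6 1 3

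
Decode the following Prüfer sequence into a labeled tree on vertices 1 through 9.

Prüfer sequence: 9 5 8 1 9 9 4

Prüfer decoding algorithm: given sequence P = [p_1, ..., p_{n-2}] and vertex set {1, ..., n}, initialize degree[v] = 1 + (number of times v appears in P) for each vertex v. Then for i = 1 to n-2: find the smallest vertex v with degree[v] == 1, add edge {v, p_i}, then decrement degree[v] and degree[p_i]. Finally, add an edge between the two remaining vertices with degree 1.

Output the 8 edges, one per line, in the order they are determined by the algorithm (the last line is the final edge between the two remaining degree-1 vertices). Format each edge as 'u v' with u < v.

Initial degrees: {1:2, 2:1, 3:1, 4:2, 5:2, 6:1, 7:1, 8:2, 9:4}
Step 1: smallest deg-1 vertex = 2, p_1 = 9. Add edge {2,9}. Now deg[2]=0, deg[9]=3.
Step 2: smallest deg-1 vertex = 3, p_2 = 5. Add edge {3,5}. Now deg[3]=0, deg[5]=1.
Step 3: smallest deg-1 vertex = 5, p_3 = 8. Add edge {5,8}. Now deg[5]=0, deg[8]=1.
Step 4: smallest deg-1 vertex = 6, p_4 = 1. Add edge {1,6}. Now deg[6]=0, deg[1]=1.
Step 5: smallest deg-1 vertex = 1, p_5 = 9. Add edge {1,9}. Now deg[1]=0, deg[9]=2.
Step 6: smallest deg-1 vertex = 7, p_6 = 9. Add edge {7,9}. Now deg[7]=0, deg[9]=1.
Step 7: smallest deg-1 vertex = 8, p_7 = 4. Add edge {4,8}. Now deg[8]=0, deg[4]=1.
Final: two remaining deg-1 vertices are 4, 9. Add edge {4,9}.

Answer: 2 9
3 5
5 8
1 6
1 9
7 9
4 8
4 9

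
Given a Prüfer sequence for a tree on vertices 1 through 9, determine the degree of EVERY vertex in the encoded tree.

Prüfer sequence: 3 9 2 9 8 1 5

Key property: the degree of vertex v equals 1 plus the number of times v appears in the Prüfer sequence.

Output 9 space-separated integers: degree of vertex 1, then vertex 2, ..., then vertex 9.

Answer: 2 2 2 1 2 1 1 2 3

Derivation:
p_1 = 3: count[3] becomes 1
p_2 = 9: count[9] becomes 1
p_3 = 2: count[2] becomes 1
p_4 = 9: count[9] becomes 2
p_5 = 8: count[8] becomes 1
p_6 = 1: count[1] becomes 1
p_7 = 5: count[5] becomes 1
Degrees (1 + count): deg[1]=1+1=2, deg[2]=1+1=2, deg[3]=1+1=2, deg[4]=1+0=1, deg[5]=1+1=2, deg[6]=1+0=1, deg[7]=1+0=1, deg[8]=1+1=2, deg[9]=1+2=3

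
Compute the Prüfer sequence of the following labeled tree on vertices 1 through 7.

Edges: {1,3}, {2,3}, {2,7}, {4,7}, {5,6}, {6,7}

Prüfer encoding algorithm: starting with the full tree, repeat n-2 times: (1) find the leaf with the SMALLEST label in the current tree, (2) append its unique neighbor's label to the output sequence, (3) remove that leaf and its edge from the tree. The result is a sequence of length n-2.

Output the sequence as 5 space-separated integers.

Answer: 3 2 7 7 6

Derivation:
Step 1: leaves = {1,4,5}. Remove smallest leaf 1, emit neighbor 3.
Step 2: leaves = {3,4,5}. Remove smallest leaf 3, emit neighbor 2.
Step 3: leaves = {2,4,5}. Remove smallest leaf 2, emit neighbor 7.
Step 4: leaves = {4,5}. Remove smallest leaf 4, emit neighbor 7.
Step 5: leaves = {5,7}. Remove smallest leaf 5, emit neighbor 6.
Done: 2 vertices remain (6, 7). Sequence = [3 2 7 7 6]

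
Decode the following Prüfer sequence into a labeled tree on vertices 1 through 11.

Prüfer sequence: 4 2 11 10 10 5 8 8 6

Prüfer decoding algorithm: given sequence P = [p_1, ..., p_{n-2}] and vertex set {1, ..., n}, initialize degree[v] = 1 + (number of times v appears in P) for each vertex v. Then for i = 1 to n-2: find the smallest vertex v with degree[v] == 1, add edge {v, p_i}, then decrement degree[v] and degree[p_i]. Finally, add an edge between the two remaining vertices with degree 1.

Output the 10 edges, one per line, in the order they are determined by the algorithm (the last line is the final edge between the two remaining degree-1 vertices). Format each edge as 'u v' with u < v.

Answer: 1 4
2 3
2 11
4 10
7 10
5 9
5 8
8 10
6 8
6 11

Derivation:
Initial degrees: {1:1, 2:2, 3:1, 4:2, 5:2, 6:2, 7:1, 8:3, 9:1, 10:3, 11:2}
Step 1: smallest deg-1 vertex = 1, p_1 = 4. Add edge {1,4}. Now deg[1]=0, deg[4]=1.
Step 2: smallest deg-1 vertex = 3, p_2 = 2. Add edge {2,3}. Now deg[3]=0, deg[2]=1.
Step 3: smallest deg-1 vertex = 2, p_3 = 11. Add edge {2,11}. Now deg[2]=0, deg[11]=1.
Step 4: smallest deg-1 vertex = 4, p_4 = 10. Add edge {4,10}. Now deg[4]=0, deg[10]=2.
Step 5: smallest deg-1 vertex = 7, p_5 = 10. Add edge {7,10}. Now deg[7]=0, deg[10]=1.
Step 6: smallest deg-1 vertex = 9, p_6 = 5. Add edge {5,9}. Now deg[9]=0, deg[5]=1.
Step 7: smallest deg-1 vertex = 5, p_7 = 8. Add edge {5,8}. Now deg[5]=0, deg[8]=2.
Step 8: smallest deg-1 vertex = 10, p_8 = 8. Add edge {8,10}. Now deg[10]=0, deg[8]=1.
Step 9: smallest deg-1 vertex = 8, p_9 = 6. Add edge {6,8}. Now deg[8]=0, deg[6]=1.
Final: two remaining deg-1 vertices are 6, 11. Add edge {6,11}.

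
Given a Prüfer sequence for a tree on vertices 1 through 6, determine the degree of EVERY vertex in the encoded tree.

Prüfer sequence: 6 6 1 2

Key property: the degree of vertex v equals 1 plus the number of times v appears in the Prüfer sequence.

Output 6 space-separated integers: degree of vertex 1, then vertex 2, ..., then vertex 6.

p_1 = 6: count[6] becomes 1
p_2 = 6: count[6] becomes 2
p_3 = 1: count[1] becomes 1
p_4 = 2: count[2] becomes 1
Degrees (1 + count): deg[1]=1+1=2, deg[2]=1+1=2, deg[3]=1+0=1, deg[4]=1+0=1, deg[5]=1+0=1, deg[6]=1+2=3

Answer: 2 2 1 1 1 3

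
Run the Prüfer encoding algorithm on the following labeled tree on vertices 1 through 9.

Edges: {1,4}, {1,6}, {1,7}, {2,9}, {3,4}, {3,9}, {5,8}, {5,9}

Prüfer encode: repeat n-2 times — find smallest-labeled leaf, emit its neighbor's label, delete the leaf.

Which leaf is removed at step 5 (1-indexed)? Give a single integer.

Answer: 4

Derivation:
Step 1: current leaves = {2,6,7,8}. Remove leaf 2 (neighbor: 9).
Step 2: current leaves = {6,7,8}. Remove leaf 6 (neighbor: 1).
Step 3: current leaves = {7,8}. Remove leaf 7 (neighbor: 1).
Step 4: current leaves = {1,8}. Remove leaf 1 (neighbor: 4).
Step 5: current leaves = {4,8}. Remove leaf 4 (neighbor: 3).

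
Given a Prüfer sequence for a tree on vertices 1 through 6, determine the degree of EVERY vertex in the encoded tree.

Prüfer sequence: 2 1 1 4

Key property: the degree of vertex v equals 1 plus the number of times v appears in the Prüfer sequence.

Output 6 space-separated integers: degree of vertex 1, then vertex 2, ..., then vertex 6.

Answer: 3 2 1 2 1 1

Derivation:
p_1 = 2: count[2] becomes 1
p_2 = 1: count[1] becomes 1
p_3 = 1: count[1] becomes 2
p_4 = 4: count[4] becomes 1
Degrees (1 + count): deg[1]=1+2=3, deg[2]=1+1=2, deg[3]=1+0=1, deg[4]=1+1=2, deg[5]=1+0=1, deg[6]=1+0=1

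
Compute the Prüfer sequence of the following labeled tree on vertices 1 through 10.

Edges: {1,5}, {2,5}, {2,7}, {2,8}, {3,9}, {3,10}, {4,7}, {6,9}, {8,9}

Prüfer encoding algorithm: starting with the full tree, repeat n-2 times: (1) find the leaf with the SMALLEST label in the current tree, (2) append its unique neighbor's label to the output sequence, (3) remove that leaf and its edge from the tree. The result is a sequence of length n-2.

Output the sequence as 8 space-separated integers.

Answer: 5 7 2 9 2 8 9 3

Derivation:
Step 1: leaves = {1,4,6,10}. Remove smallest leaf 1, emit neighbor 5.
Step 2: leaves = {4,5,6,10}. Remove smallest leaf 4, emit neighbor 7.
Step 3: leaves = {5,6,7,10}. Remove smallest leaf 5, emit neighbor 2.
Step 4: leaves = {6,7,10}. Remove smallest leaf 6, emit neighbor 9.
Step 5: leaves = {7,10}. Remove smallest leaf 7, emit neighbor 2.
Step 6: leaves = {2,10}. Remove smallest leaf 2, emit neighbor 8.
Step 7: leaves = {8,10}. Remove smallest leaf 8, emit neighbor 9.
Step 8: leaves = {9,10}. Remove smallest leaf 9, emit neighbor 3.
Done: 2 vertices remain (3, 10). Sequence = [5 7 2 9 2 8 9 3]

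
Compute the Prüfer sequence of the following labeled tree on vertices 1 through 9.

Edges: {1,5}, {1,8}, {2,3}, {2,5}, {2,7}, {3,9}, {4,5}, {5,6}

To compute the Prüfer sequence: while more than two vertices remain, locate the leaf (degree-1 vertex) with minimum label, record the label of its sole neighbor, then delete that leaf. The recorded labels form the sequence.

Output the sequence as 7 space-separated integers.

Step 1: leaves = {4,6,7,8,9}. Remove smallest leaf 4, emit neighbor 5.
Step 2: leaves = {6,7,8,9}. Remove smallest leaf 6, emit neighbor 5.
Step 3: leaves = {7,8,9}. Remove smallest leaf 7, emit neighbor 2.
Step 4: leaves = {8,9}. Remove smallest leaf 8, emit neighbor 1.
Step 5: leaves = {1,9}. Remove smallest leaf 1, emit neighbor 5.
Step 6: leaves = {5,9}. Remove smallest leaf 5, emit neighbor 2.
Step 7: leaves = {2,9}. Remove smallest leaf 2, emit neighbor 3.
Done: 2 vertices remain (3, 9). Sequence = [5 5 2 1 5 2 3]

Answer: 5 5 2 1 5 2 3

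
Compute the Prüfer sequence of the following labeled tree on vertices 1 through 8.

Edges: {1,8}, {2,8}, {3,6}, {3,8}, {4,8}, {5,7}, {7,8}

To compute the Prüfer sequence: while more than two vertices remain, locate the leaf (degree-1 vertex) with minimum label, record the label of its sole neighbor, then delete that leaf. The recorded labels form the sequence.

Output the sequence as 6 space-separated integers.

Step 1: leaves = {1,2,4,5,6}. Remove smallest leaf 1, emit neighbor 8.
Step 2: leaves = {2,4,5,6}. Remove smallest leaf 2, emit neighbor 8.
Step 3: leaves = {4,5,6}. Remove smallest leaf 4, emit neighbor 8.
Step 4: leaves = {5,6}. Remove smallest leaf 5, emit neighbor 7.
Step 5: leaves = {6,7}. Remove smallest leaf 6, emit neighbor 3.
Step 6: leaves = {3,7}. Remove smallest leaf 3, emit neighbor 8.
Done: 2 vertices remain (7, 8). Sequence = [8 8 8 7 3 8]

Answer: 8 8 8 7 3 8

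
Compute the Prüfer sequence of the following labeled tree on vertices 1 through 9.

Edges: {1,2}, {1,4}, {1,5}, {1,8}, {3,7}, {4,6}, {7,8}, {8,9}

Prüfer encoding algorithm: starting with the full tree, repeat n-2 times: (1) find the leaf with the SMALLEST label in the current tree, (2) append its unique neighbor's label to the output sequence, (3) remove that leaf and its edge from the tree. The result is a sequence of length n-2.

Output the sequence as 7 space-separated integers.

Answer: 1 7 1 4 1 8 8

Derivation:
Step 1: leaves = {2,3,5,6,9}. Remove smallest leaf 2, emit neighbor 1.
Step 2: leaves = {3,5,6,9}. Remove smallest leaf 3, emit neighbor 7.
Step 3: leaves = {5,6,7,9}. Remove smallest leaf 5, emit neighbor 1.
Step 4: leaves = {6,7,9}. Remove smallest leaf 6, emit neighbor 4.
Step 5: leaves = {4,7,9}. Remove smallest leaf 4, emit neighbor 1.
Step 6: leaves = {1,7,9}. Remove smallest leaf 1, emit neighbor 8.
Step 7: leaves = {7,9}. Remove smallest leaf 7, emit neighbor 8.
Done: 2 vertices remain (8, 9). Sequence = [1 7 1 4 1 8 8]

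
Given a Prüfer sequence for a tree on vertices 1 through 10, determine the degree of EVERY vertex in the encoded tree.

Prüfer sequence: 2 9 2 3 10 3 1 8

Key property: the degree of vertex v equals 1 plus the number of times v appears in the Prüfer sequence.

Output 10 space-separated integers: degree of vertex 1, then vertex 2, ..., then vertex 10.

Answer: 2 3 3 1 1 1 1 2 2 2

Derivation:
p_1 = 2: count[2] becomes 1
p_2 = 9: count[9] becomes 1
p_3 = 2: count[2] becomes 2
p_4 = 3: count[3] becomes 1
p_5 = 10: count[10] becomes 1
p_6 = 3: count[3] becomes 2
p_7 = 1: count[1] becomes 1
p_8 = 8: count[8] becomes 1
Degrees (1 + count): deg[1]=1+1=2, deg[2]=1+2=3, deg[3]=1+2=3, deg[4]=1+0=1, deg[5]=1+0=1, deg[6]=1+0=1, deg[7]=1+0=1, deg[8]=1+1=2, deg[9]=1+1=2, deg[10]=1+1=2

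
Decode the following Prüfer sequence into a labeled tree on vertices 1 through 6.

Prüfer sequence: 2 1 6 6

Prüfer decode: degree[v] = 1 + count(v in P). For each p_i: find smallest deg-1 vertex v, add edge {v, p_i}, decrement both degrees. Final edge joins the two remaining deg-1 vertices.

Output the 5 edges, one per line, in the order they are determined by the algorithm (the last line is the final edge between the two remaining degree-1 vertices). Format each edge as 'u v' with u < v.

Initial degrees: {1:2, 2:2, 3:1, 4:1, 5:1, 6:3}
Step 1: smallest deg-1 vertex = 3, p_1 = 2. Add edge {2,3}. Now deg[3]=0, deg[2]=1.
Step 2: smallest deg-1 vertex = 2, p_2 = 1. Add edge {1,2}. Now deg[2]=0, deg[1]=1.
Step 3: smallest deg-1 vertex = 1, p_3 = 6. Add edge {1,6}. Now deg[1]=0, deg[6]=2.
Step 4: smallest deg-1 vertex = 4, p_4 = 6. Add edge {4,6}. Now deg[4]=0, deg[6]=1.
Final: two remaining deg-1 vertices are 5, 6. Add edge {5,6}.

Answer: 2 3
1 2
1 6
4 6
5 6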